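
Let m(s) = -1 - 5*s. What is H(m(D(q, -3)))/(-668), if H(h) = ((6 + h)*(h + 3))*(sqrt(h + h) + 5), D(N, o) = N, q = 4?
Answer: -675/334 - 135*I*sqrt(42)/334 ≈ -2.021 - 2.6195*I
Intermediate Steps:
H(h) = (3 + h)*(5 + sqrt(2)*sqrt(h))*(6 + h) (H(h) = ((6 + h)*(3 + h))*(sqrt(2*h) + 5) = ((3 + h)*(6 + h))*(sqrt(2)*sqrt(h) + 5) = ((3 + h)*(6 + h))*(5 + sqrt(2)*sqrt(h)) = (3 + h)*(5 + sqrt(2)*sqrt(h))*(6 + h))
H(m(D(q, -3)))/(-668) = (90 + 5*(-1 - 5*4)**2 + 45*(-1 - 5*4) + sqrt(2)*(-1 - 5*4)**(5/2) + 9*sqrt(2)*(-1 - 5*4)**(3/2) + 18*sqrt(2)*sqrt(-1 - 5*4))/(-668) = (90 + 5*(-1 - 20)**2 + 45*(-1 - 20) + sqrt(2)*(-1 - 20)**(5/2) + 9*sqrt(2)*(-1 - 20)**(3/2) + 18*sqrt(2)*sqrt(-1 - 20))*(-1/668) = (90 + 5*(-21)**2 + 45*(-21) + sqrt(2)*(-21)**(5/2) + 9*sqrt(2)*(-21)**(3/2) + 18*sqrt(2)*sqrt(-21))*(-1/668) = (90 + 5*441 - 945 + sqrt(2)*(441*I*sqrt(21)) + 9*sqrt(2)*(-21*I*sqrt(21)) + 18*sqrt(2)*(I*sqrt(21)))*(-1/668) = (90 + 2205 - 945 + 441*I*sqrt(42) - 189*I*sqrt(42) + 18*I*sqrt(42))*(-1/668) = (1350 + 270*I*sqrt(42))*(-1/668) = -675/334 - 135*I*sqrt(42)/334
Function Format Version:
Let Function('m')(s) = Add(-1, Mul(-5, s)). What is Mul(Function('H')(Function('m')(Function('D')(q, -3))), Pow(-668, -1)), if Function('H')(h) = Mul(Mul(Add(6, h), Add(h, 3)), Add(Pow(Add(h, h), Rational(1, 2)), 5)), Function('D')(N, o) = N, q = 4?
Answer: Add(Rational(-675, 334), Mul(Rational(-135, 334), I, Pow(42, Rational(1, 2)))) ≈ Add(-2.0210, Mul(-2.6195, I))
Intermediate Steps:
Function('H')(h) = Mul(Add(3, h), Add(5, Mul(Pow(2, Rational(1, 2)), Pow(h, Rational(1, 2)))), Add(6, h)) (Function('H')(h) = Mul(Mul(Add(6, h), Add(3, h)), Add(Pow(Mul(2, h), Rational(1, 2)), 5)) = Mul(Mul(Add(3, h), Add(6, h)), Add(Mul(Pow(2, Rational(1, 2)), Pow(h, Rational(1, 2))), 5)) = Mul(Mul(Add(3, h), Add(6, h)), Add(5, Mul(Pow(2, Rational(1, 2)), Pow(h, Rational(1, 2))))) = Mul(Add(3, h), Add(5, Mul(Pow(2, Rational(1, 2)), Pow(h, Rational(1, 2)))), Add(6, h)))
Mul(Function('H')(Function('m')(Function('D')(q, -3))), Pow(-668, -1)) = Mul(Add(90, Mul(5, Pow(Add(-1, Mul(-5, 4)), 2)), Mul(45, Add(-1, Mul(-5, 4))), Mul(Pow(2, Rational(1, 2)), Pow(Add(-1, Mul(-5, 4)), Rational(5, 2))), Mul(9, Pow(2, Rational(1, 2)), Pow(Add(-1, Mul(-5, 4)), Rational(3, 2))), Mul(18, Pow(2, Rational(1, 2)), Pow(Add(-1, Mul(-5, 4)), Rational(1, 2)))), Pow(-668, -1)) = Mul(Add(90, Mul(5, Pow(Add(-1, -20), 2)), Mul(45, Add(-1, -20)), Mul(Pow(2, Rational(1, 2)), Pow(Add(-1, -20), Rational(5, 2))), Mul(9, Pow(2, Rational(1, 2)), Pow(Add(-1, -20), Rational(3, 2))), Mul(18, Pow(2, Rational(1, 2)), Pow(Add(-1, -20), Rational(1, 2)))), Rational(-1, 668)) = Mul(Add(90, Mul(5, Pow(-21, 2)), Mul(45, -21), Mul(Pow(2, Rational(1, 2)), Pow(-21, Rational(5, 2))), Mul(9, Pow(2, Rational(1, 2)), Pow(-21, Rational(3, 2))), Mul(18, Pow(2, Rational(1, 2)), Pow(-21, Rational(1, 2)))), Rational(-1, 668)) = Mul(Add(90, Mul(5, 441), -945, Mul(Pow(2, Rational(1, 2)), Mul(441, I, Pow(21, Rational(1, 2)))), Mul(9, Pow(2, Rational(1, 2)), Mul(-21, I, Pow(21, Rational(1, 2)))), Mul(18, Pow(2, Rational(1, 2)), Mul(I, Pow(21, Rational(1, 2))))), Rational(-1, 668)) = Mul(Add(90, 2205, -945, Mul(441, I, Pow(42, Rational(1, 2))), Mul(-189, I, Pow(42, Rational(1, 2))), Mul(18, I, Pow(42, Rational(1, 2)))), Rational(-1, 668)) = Mul(Add(1350, Mul(270, I, Pow(42, Rational(1, 2)))), Rational(-1, 668)) = Add(Rational(-675, 334), Mul(Rational(-135, 334), I, Pow(42, Rational(1, 2))))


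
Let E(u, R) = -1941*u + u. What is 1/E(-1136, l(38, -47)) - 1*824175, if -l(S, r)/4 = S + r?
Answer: -1816349831999/2203840 ≈ -8.2418e+5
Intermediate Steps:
l(S, r) = -4*S - 4*r (l(S, r) = -4*(S + r) = -4*S - 4*r)
E(u, R) = -1940*u
1/E(-1136, l(38, -47)) - 1*824175 = 1/(-1940*(-1136)) - 1*824175 = 1/2203840 - 824175 = -1816349831999/2203840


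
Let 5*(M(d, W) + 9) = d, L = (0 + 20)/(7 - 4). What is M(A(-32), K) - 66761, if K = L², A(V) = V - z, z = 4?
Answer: -333886/5 ≈ -66777.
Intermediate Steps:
L = 20/3 ≈ 6.6667
A(V) = -4 + V (A(V) = V - 1*4 = V - 4 = -4 + V)
K = 400/9 (K = (20/3)² = 400/9 ≈ 44.444)
M(d, W) = -9 + d/5
M(A(-32), K) - 66761 = (-9 + (-4 - 32)/5) - 66761 = (-9 + (⅕)*(-36)) - 66761 = (-9 - 36/5) - 66761 = -81/5 - 66761 = -333886/5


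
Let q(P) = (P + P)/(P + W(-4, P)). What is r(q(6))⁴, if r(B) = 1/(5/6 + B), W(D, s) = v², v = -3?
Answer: 810000/5764801 ≈ 0.14051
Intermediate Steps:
W(D, s) = 9 (W(D, s) = (-3)² = 9)
q(P) = 2*P/(9 + P) (q(P) = (P + P)/(P + 9) = (2*P)/(9 + P) = 2*P/(9 + P))
r(B) = 1/(⅚ + B) (r(B) = 1/(5*(⅙) + B) = 1/(⅚ + B))
r(q(6))⁴ = (6/(5 + 6*(2*6/(9 + 6))))⁴ = (6/(5 + 6*(2*6/15)))⁴ = (6/(5 + 6*(2*6*(1/15))))⁴ = (6/(5 + 6*(⅘)))⁴ = (6/(5 + 24/5))⁴ = (6/(49/5))⁴ = (6*(5/49))⁴ = (30/49)⁴ = 810000/5764801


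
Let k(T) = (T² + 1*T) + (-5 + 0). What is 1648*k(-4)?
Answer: 11536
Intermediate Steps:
k(T) = -5 + T + T² (k(T) = (T² + T) - 5 = (T + T²) - 5 = -5 + T + T²)
1648*k(-4) = 1648*(-5 - 4 + (-4)²) = 1648*(-5 - 4 + 16) = 1648*7 = 11536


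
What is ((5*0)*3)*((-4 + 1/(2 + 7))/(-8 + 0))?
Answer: 0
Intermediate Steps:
((5*0)*3)*((-4 + 1/(2 + 7))/(-8 + 0)) = (0*3)*((-4 + 1/9)/(-8)) = 0*((-4 + ⅑)*(-⅛)) = 0*(-35/9*(-⅛)) = 0*(35/72) = 0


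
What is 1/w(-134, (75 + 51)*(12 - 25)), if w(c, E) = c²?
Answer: 1/17956 ≈ 5.5692e-5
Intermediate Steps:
1/w(-134, (75 + 51)*(12 - 25)) = 1/((-134)²) = 1/17956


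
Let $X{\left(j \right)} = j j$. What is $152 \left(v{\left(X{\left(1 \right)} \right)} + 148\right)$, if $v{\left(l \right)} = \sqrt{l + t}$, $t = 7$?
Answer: $22496 + 304 \sqrt{2} \approx 22926.0$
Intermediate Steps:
$X{\left(j \right)} = j^{2}$
$v{\left(l \right)} = \sqrt{7 + l}$ ($v{\left(l \right)} = \sqrt{l + 7} = \sqrt{7 + l}$)
$152 \left(v{\left(X{\left(1 \right)} \right)} + 148\right) = 152 \left(\sqrt{7 + 1^{2}} + 148\right) = 152 \left(\sqrt{7 + 1} + 148\right) = 152 \left(\sqrt{8} + 148\right) = 152 \left(2 \sqrt{2} + 148\right) = 152 \left(148 + 2 \sqrt{2}\right) = 22496 + 304 \sqrt{2}$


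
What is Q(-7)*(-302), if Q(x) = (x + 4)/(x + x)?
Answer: -453/7 ≈ -64.714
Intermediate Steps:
Q(x) = (4 + x)/(2*x) (Q(x) = (4 + x)/((2*x)) = (4 + x)*(1/(2*x)) = (4 + x)/(2*x))
Q(-7)*(-302) = ((½)*(4 - 7)/(-7))*(-302) = ((½)*(-⅐)*(-3))*(-302) = (3/14)*(-302) = -453/7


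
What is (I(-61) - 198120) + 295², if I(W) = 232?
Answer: -110863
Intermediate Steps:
(I(-61) - 198120) + 295² = (232 - 198120) + 295² = -197888 + 87025 = -110863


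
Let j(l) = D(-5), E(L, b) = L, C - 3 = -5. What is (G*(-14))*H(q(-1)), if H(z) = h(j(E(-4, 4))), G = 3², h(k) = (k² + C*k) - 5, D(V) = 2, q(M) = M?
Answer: 630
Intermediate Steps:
C = -2 (C = 3 - 5 = -2)
j(l) = 2
h(k) = -5 + k² - 2*k (h(k) = (k² - 2*k) - 5 = -5 + k² - 2*k)
G = 9
H(z) = -5 (H(z) = -5 + 2² - 2*2 = -5 + 4 - 4 = -5)
(G*(-14))*H(q(-1)) = (9*(-14))*(-5) = -126*(-5) = 630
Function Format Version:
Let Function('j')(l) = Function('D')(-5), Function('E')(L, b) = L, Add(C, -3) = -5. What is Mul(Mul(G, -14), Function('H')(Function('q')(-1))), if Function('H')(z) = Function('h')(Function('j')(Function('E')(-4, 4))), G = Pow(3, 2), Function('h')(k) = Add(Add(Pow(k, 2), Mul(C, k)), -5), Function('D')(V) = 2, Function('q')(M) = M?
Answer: 630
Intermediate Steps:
C = -2 (C = Add(3, -5) = -2)
Function('j')(l) = 2
Function('h')(k) = Add(-5, Pow(k, 2), Mul(-2, k)) (Function('h')(k) = Add(Add(Pow(k, 2), Mul(-2, k)), -5) = Add(-5, Pow(k, 2), Mul(-2, k)))
G = 9
Function('H')(z) = -5 (Function('H')(z) = Add(-5, Pow(2, 2), Mul(-2, 2)) = Add(-5, 4, -4) = -5)
Mul(Mul(G, -14), Function('H')(Function('q')(-1))) = Mul(Mul(9, -14), -5) = Mul(-126, -5) = 630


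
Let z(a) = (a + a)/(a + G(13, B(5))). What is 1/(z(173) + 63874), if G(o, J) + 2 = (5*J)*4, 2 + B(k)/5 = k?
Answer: 471/30085000 ≈ 1.5656e-5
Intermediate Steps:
B(k) = -10 + 5*k
G(o, J) = -2 + 20*J (G(o, J) = -2 + (5*J)*4 = -2 + 20*J)
z(a) = 2*a/(298 + a) (z(a) = (a + a)/(a + (-2 + 20*(-10 + 5*5))) = (2*a)/(a + (-2 + 20*(-10 + 25))) = (2*a)/(a + (-2 + 20*15)) = (2*a)/(a + (-2 + 300)) = (2*a)/(a + 298) = (2*a)/(298 + a) = 2*a/(298 + a))
1/(z(173) + 63874) = 1/(2*173/(298 + 173) + 63874) = 1/(2*173/471 + 63874) = 1/(2*173*(1/471) + 63874) = 1/(346/471 + 63874) = 1/(30085000/471) = 471/30085000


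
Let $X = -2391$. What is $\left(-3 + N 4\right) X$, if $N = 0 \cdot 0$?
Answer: $7173$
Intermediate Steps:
$N = 0$
$\left(-3 + N 4\right) X = \left(-3 + 0 \cdot 4\right) \left(-2391\right) = \left(-3 + 0\right) \left(-2391\right) = \left(-3\right) \left(-2391\right) = 7173$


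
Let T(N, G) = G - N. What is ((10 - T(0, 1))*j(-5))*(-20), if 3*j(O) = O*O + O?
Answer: -1200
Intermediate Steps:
j(O) = O/3 + O²/3 (j(O) = (O*O + O)/3 = (O² + O)/3 = (O + O²)/3 = O/3 + O²/3)
((10 - T(0, 1))*j(-5))*(-20) = ((10 - (1 - 1*0))*((⅓)*(-5)*(1 - 5)))*(-20) = ((10 - (1 + 0))*((⅓)*(-5)*(-4)))*(-20) = ((10 - 1*1)*(20/3))*(-20) = ((10 - 1)*(20/3))*(-20) = (9*(20/3))*(-20) = 60*(-20) = -1200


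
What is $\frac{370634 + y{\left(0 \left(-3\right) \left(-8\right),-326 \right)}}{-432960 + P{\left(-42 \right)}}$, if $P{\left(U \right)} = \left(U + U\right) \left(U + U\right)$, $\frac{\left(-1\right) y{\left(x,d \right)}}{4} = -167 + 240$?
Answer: $- \frac{185171}{212952} \approx -0.86954$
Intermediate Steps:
$y{\left(x,d \right)} = -292$ ($y{\left(x,d \right)} = - 4 \left(-167 + 240\right) = \left(-4\right) 73 = -292$)
$P{\left(U \right)} = 4 U^{2}$ ($P{\left(U \right)} = 2 U 2 U = 4 U^{2}$)
$\frac{370634 + y{\left(0 \left(-3\right) \left(-8\right),-326 \right)}}{-432960 + P{\left(-42 \right)}} = \frac{370634 - 292}{-432960 + 4 \left(-42\right)^{2}} = \frac{370342}{-432960 + 4 \cdot 1764} = \frac{370342}{-432960 + 7056} = \frac{370342}{-425904} = 370342 \left(- \frac{1}{425904}\right) = - \frac{185171}{212952}$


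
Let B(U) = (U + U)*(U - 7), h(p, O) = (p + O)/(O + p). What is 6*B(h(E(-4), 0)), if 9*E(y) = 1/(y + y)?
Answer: -72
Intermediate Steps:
E(y) = 1/(18*y) (E(y) = 1/(9*(y + y)) = 1/(9*((2*y))) = (1/(2*y))/9 = 1/(18*y))
h(p, O) = 1 (h(p, O) = (O + p)/(O + p) = 1)
B(U) = 2*U*(-7 + U) (B(U) = (2*U)*(-7 + U) = 2*U*(-7 + U))
6*B(h(E(-4), 0)) = 6*(2*1*(-7 + 1)) = 6*(2*1*(-6)) = 6*(-12) = -72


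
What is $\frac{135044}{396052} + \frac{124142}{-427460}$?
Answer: $\frac{1069902607}{21162048490} \approx 0.050558$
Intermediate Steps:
$\frac{135044}{396052} + \frac{124142}{-427460} = 135044 \cdot \frac{1}{396052} + 124142 \left(- \frac{1}{427460}\right) = \frac{33761}{99013} - \frac{62071}{213730} = \frac{1069902607}{21162048490}$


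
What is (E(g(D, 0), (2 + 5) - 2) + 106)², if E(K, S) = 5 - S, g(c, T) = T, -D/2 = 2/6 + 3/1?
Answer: 11236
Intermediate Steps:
D = -20/3 (D = -2*(2/6 + 3/1) = -2*(2*(⅙) + 3*1) = -2*(⅓ + 3) = -2*10/3 = -20/3 ≈ -6.6667)
(E(g(D, 0), (2 + 5) - 2) + 106)² = ((5 - ((2 + 5) - 2)) + 106)² = ((5 - (7 - 2)) + 106)² = ((5 - 1*5) + 106)² = ((5 - 5) + 106)² = (0 + 106)² = 106² = 11236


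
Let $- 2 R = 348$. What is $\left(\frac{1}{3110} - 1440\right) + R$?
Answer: $- \frac{5019539}{3110} \approx -1614.0$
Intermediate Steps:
$R = -174$ ($R = \left(- \frac{1}{2}\right) 348 = -174$)
$\left(\frac{1}{3110} - 1440\right) + R = \left(\frac{1}{3110} - 1440\right) - 174 = - \frac{4478399}{3110} - 174 = - \frac{5019539}{3110}$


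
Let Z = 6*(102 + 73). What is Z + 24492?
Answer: 25542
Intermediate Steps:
Z = 1050 (Z = 6*175 = 1050)
Z + 24492 = 1050 + 24492 = 25542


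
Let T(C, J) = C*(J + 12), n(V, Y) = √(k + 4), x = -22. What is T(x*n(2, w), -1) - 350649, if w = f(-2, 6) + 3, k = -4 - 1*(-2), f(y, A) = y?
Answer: -350649 - 242*√2 ≈ -3.5099e+5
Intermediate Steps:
k = -2 (k = -4 + 2 = -2)
w = 1 (w = -2 + 3 = 1)
n(V, Y) = √2 (n(V, Y) = √(-2 + 4) = √2)
T(C, J) = C*(12 + J)
T(x*n(2, w), -1) - 350649 = (-22*√2)*(12 - 1) - 350649 = -22*√2*11 - 350649 = -242*√2 - 350649 = -350649 - 242*√2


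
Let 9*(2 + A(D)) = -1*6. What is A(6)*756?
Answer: -2016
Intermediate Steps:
A(D) = -8/3 (A(D) = -2 + (-1*6)/9 = -2 + (⅑)*(-6) = -2 - ⅔ = -8/3)
A(6)*756 = -8/3*756 = -2016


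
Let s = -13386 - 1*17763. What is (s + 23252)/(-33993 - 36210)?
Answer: 7897/70203 ≈ 0.11249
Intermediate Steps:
s = -31149 (s = -13386 - 17763 = -31149)
(s + 23252)/(-33993 - 36210) = (-31149 + 23252)/(-33993 - 36210) = -7897/(-70203) = -7897*(-1/70203) = 7897/70203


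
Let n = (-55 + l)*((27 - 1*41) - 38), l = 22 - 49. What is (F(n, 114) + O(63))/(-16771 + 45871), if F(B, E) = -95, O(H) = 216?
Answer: 121/29100 ≈ 0.0041581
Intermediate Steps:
l = -27
n = 4264 (n = (-55 - 27)*((27 - 1*41) - 38) = -82*((27 - 41) - 38) = -82*(-14 - 38) = -82*(-52) = 4264)
(F(n, 114) + O(63))/(-16771 + 45871) = (-95 + 216)/(-16771 + 45871) = 121/29100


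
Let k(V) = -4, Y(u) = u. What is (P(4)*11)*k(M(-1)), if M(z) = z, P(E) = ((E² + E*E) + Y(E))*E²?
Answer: -25344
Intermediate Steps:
P(E) = E²*(E + 2*E²) (P(E) = ((E² + E*E) + E)*E² = ((E² + E²) + E)*E² = (2*E² + E)*E² = (E + 2*E²)*E² = E²*(E + 2*E²))
(P(4)*11)*k(M(-1)) = ((4³*(1 + 2*4))*11)*(-4) = ((64*(1 + 8))*11)*(-4) = ((64*9)*11)*(-4) = (576*11)*(-4) = 6336*(-4) = -25344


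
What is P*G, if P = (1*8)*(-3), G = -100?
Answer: 2400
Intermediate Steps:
P = -24 (P = 8*(-3) = -24)
P*G = -24*(-100) = 2400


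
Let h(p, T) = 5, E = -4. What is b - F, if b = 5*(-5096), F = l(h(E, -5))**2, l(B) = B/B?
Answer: -25481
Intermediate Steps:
l(B) = 1
F = 1 (F = 1**2 = 1)
b = -25480
b - F = -25480 - 1*1 = -25480 - 1 = -25481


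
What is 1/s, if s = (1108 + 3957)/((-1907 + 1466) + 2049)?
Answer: 1608/5065 ≈ 0.31747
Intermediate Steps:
s = 5065/1608 (s = 5065/(-441 + 2049) = 5065/1608 ≈ 3.1499)
1/s = 1/(5065/1608) = 1608/5065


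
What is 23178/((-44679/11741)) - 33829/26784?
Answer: -2430106328641/398894112 ≈ -6092.1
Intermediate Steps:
23178/((-44679/11741)) - 33829/26784 = 23178/((-44679*1/11741)) - 33829*1/26784 = 23178/(-44679/11741) - 33829/26784 = 23178*(-11741/44679) - 33829/26784 = -90710966/14893 - 33829/26784 = -2430106328641/398894112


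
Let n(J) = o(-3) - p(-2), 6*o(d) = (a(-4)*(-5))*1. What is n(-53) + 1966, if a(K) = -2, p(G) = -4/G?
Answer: 5897/3 ≈ 1965.7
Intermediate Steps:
o(d) = 5/3 (o(d) = (-2*(-5)*1)/6 = (10*1)/6 = (⅙)*10 = 5/3)
n(J) = -⅓ (n(J) = 5/3 - (-4)/(-2) = 5/3 - (-4)*(-1)/2 = 5/3 - 1*2 = 5/3 - 2 = -⅓)
n(-53) + 1966 = -⅓ + 1966 = 5897/3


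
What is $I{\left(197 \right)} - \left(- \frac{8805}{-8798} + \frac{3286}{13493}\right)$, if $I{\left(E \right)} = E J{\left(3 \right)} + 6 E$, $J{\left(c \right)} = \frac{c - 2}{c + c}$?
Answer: $\frac{216100300022}{178067121} \approx 1213.6$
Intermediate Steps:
$J{\left(c \right)} = \frac{-2 + c}{2 c}$
$I{\left(E \right)} = \frac{37 E}{6}$ ($I{\left(E \right)} = E \frac{-2 + 3}{2 \cdot 3} + 6 E = E \frac{1}{2} \cdot \frac{1}{3} \cdot 1 + 6 E = E \frac{1}{6} + 6 E = \frac{E}{6} + 6 E = \frac{37 E}{6}$)
$I{\left(197 \right)} - \left(- \frac{8805}{-8798} + \frac{3286}{13493}\right) = \frac{37}{6} \cdot 197 - \left(- \frac{8805}{-8798} + \frac{3286}{13493}\right) = \frac{7289}{6} - \left(\left(-8805\right) \left(- \frac{1}{8798}\right) + 3286 \cdot \frac{1}{13493}\right) = \frac{7289}{6} - \left(\frac{8805}{8798} + \frac{3286}{13493}\right) = \frac{7289}{6} - \frac{147716093}{118711414} = \frac{216100300022}{178067121}$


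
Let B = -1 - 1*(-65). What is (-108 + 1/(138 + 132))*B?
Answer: -933088/135 ≈ -6911.8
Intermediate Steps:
B = 64 (B = -1 + 65 = 64)
(-108 + 1/(138 + 132))*B = (-108 + 1/(138 + 132))*64 = (-108 + 1/270)*64 = -29159/270*64 = -933088/135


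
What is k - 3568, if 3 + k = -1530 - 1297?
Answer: -6398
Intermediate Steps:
k = -2830 (k = -3 + (-1530 - 1297) = -3 - 2827 = -2830)
k - 3568 = -2830 - 3568 = -6398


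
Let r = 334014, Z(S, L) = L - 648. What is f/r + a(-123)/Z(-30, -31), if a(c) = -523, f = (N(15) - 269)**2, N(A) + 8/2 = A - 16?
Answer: 112832963/113397753 ≈ 0.99502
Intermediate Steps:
Z(S, L) = -648 + L
N(A) = -20 + A (N(A) = -4 + (A - 16) = -4 + (-16 + A) = -20 + A)
f = 75076 (f = ((-20 + 15) - 269)**2 = (-5 - 269)**2 = (-274)**2 = 75076)
f/r + a(-123)/Z(-30, -31) = 75076/334014 - 523/(-648 - 31) = 75076*(1/334014) - 523/(-679) = 37538/167007 - 523*(-1/679) = 37538/167007 + 523/679 = 112832963/113397753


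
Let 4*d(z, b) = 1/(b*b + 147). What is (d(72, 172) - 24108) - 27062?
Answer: -6085341079/118924 ≈ -51170.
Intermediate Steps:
d(z, b) = 1/(4*(147 + b²)) (d(z, b) = 1/(4*(b*b + 147)) = 1/(4*(b² + 147)) = 1/(4*(147 + b²)))
(d(72, 172) - 24108) - 27062 = (1/(4*(147 + 172²)) - 24108) - 27062 = (1/(4*(147 + 29584)) - 24108) - 27062 = ((¼)/29731 - 24108) - 27062 = ((¼)*(1/29731) - 24108) - 27062 = (1/118924 - 24108) - 27062 = -2867019791/118924 - 27062 = -6085341079/118924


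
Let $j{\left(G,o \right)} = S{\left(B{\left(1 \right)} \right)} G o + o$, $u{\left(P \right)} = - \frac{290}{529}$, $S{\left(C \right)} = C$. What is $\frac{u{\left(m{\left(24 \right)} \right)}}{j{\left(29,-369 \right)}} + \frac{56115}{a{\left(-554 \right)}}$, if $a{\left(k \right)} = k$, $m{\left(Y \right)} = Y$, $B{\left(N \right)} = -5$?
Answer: $- \frac{394333388305}{3893088744} \approx -101.29$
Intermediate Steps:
$u{\left(P \right)} = - \frac{290}{529}$ ($u{\left(P \right)} = \left(-290\right) \frac{1}{529} = - \frac{290}{529}$)
$j{\left(G,o \right)} = o - 5 G o$ ($j{\left(G,o \right)} = - 5 G o + o = o - 5 G o$)
$\frac{u{\left(m{\left(24 \right)} \right)}}{j{\left(29,-369 \right)}} + \frac{56115}{a{\left(-554 \right)}} = - \frac{290}{529 \left(- 369 \left(1 - 145\right)\right)} + \frac{56115}{-554} = - \frac{290}{529 \left(- 369 \left(1 - 145\right)\right)} + 56115 \left(- \frac{1}{554}\right) = - \frac{290}{529 \left(\left(-369\right) \left(-144\right)\right)} - \frac{56115}{554} = - \frac{290}{529 \cdot 53136} - \frac{56115}{554} = \left(- \frac{290}{529}\right) \frac{1}{53136} - \frac{56115}{554} = - \frac{145}{14054472} - \frac{56115}{554} = - \frac{394333388305}{3893088744}$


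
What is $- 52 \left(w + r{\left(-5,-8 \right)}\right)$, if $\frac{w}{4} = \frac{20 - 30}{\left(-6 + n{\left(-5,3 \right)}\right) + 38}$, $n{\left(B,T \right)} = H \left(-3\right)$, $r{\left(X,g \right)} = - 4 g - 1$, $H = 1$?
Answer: $- \frac{44668}{29} \approx -1540.3$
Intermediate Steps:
$r{\left(X,g \right)} = -1 - 4 g$
$n{\left(B,T \right)} = -3$ ($n{\left(B,T \right)} = 1 \left(-3\right) = -3$)
$w = - \frac{40}{29}$ ($w = 4 \frac{20 - 30}{\left(-6 - 3\right) + 38} = 4 \left(- \frac{10}{-9 + 38}\right) = 4 \left(- \frac{10}{29}\right) = - \frac{40}{29} \approx -1.3793$)
$- 52 \left(w + r{\left(-5,-8 \right)}\right) = - 52 \left(- \frac{40}{29} - -31\right) = - 52 \left(- \frac{40}{29} + \left(-1 + 32\right)\right) = - 52 \left(- \frac{40}{29} + 31\right) = \left(-52\right) \frac{859}{29} = - \frac{44668}{29}$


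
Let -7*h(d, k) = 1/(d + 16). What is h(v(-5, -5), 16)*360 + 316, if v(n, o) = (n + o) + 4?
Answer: 2176/7 ≈ 310.86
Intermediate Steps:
v(n, o) = 4 + n + o
h(d, k) = -1/(7*(16 + d)) (h(d, k) = -1/(7*(d + 16)) = -1/(7*(16 + d)))
h(v(-5, -5), 16)*360 + 316 = -1/(112 + 7*(4 - 5 - 5))*360 + 316 = -1/(112 + 7*(-6))*360 + 316 = -1/(112 - 42)*360 + 316 = -1/70*360 + 316 = -36/7 + 316 = 2176/7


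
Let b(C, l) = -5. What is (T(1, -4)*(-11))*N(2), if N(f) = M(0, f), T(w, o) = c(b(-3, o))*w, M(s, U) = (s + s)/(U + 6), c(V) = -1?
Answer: 0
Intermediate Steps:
M(s, U) = 2*s/(6 + U) (M(s, U) = (2*s)/(6 + U) = 2*s/(6 + U))
T(w, o) = -w
N(f) = 0 (N(f) = 2*0/(6 + f) = 0)
(T(1, -4)*(-11))*N(2) = (-1*1*(-11))*0 = -1*(-11)*0 = 11*0 = 0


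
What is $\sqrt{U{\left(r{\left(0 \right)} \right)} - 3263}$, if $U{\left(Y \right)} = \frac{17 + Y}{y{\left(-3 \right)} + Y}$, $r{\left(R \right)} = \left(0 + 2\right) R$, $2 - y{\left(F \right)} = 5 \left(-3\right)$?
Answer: $i \sqrt{3262} \approx 57.114 i$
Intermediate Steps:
$y{\left(F \right)} = 17$ ($y{\left(F \right)} = 2 - 5 \left(-3\right) = 2 - -15 = 2 + 15 = 17$)
$r{\left(R \right)} = 2 R$
$U{\left(Y \right)} = 1$ ($U{\left(Y \right)} = \frac{17 + Y}{17 + Y} = 1$)
$\sqrt{U{\left(r{\left(0 \right)} \right)} - 3263} = \sqrt{1 - 3263} = \sqrt{-3262} = i \sqrt{3262}$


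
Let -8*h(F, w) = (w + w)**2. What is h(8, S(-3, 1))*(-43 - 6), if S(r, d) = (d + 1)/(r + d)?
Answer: 49/2 ≈ 24.500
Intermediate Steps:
S(r, d) = (1 + d)/(d + r)
h(F, w) = -w**2/2 (h(F, w) = -(w + w)**2/8 = -4*w**2/8 = -w**2/2)
h(8, S(-3, 1))*(-43 - 6) = (-(1 + 1)**2/(1 - 3)**2/2)*(-43 - 6) = -1**2/2*(-49) = -(-1/2*2)**2/2*(-49) = -1/2*(-1)**2*(-49) = -1/2*1*(-49) = -1/2*(-49) = 49/2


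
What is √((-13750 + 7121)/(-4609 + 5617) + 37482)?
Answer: √5396461/12 ≈ 193.59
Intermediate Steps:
√((-13750 + 7121)/(-4609 + 5617) + 37482) = √(-6629/1008 + 37482) = √(-6629*1/1008 + 37482) = √(-947/144 + 37482) = √(5396461/144) = √5396461/12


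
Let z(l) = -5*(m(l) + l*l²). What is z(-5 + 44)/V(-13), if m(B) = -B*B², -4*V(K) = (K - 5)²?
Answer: 0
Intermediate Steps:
V(K) = -(-5 + K)²/4 (V(K) = -(K - 5)²/4 = -(-5 + K)²/4)
m(B) = -B³
z(l) = 0 (z(l) = -5*(-l³ + l*l²) = -5*(-l³ + l³) = -5*0 = 0)
z(-5 + 44)/V(-13) = 0/((-(-5 - 13)²/4)) = 0/((-¼*(-18)²)) = 0/((-¼*324)) = 0/(-81) = 0*(-1/81) = 0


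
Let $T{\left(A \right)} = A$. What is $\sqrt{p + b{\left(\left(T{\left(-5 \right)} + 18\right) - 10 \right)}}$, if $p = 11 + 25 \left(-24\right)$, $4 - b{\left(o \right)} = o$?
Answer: $14 i \sqrt{3} \approx 24.249 i$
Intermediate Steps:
$b{\left(o \right)} = 4 - o$
$p = -589$ ($p = 11 - 600 = -589$)
$\sqrt{p + b{\left(\left(T{\left(-5 \right)} + 18\right) - 10 \right)}} = \sqrt{-589 + \left(4 - \left(\left(-5 + 18\right) - 10\right)\right)} = \sqrt{-589 + \left(4 - \left(13 - 10\right)\right)} = \sqrt{-589 + \left(4 - 3\right)} = \sqrt{-589 + 1} = \sqrt{-588} = 14 i \sqrt{3}$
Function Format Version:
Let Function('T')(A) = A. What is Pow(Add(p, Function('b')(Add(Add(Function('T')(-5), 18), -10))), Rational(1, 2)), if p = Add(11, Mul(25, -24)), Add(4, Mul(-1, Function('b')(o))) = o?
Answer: Mul(14, I, Pow(3, Rational(1, 2))) ≈ Mul(24.249, I)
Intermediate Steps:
Function('b')(o) = Add(4, Mul(-1, o))
p = -589 (p = Add(11, -600) = -589)
Pow(Add(p, Function('b')(Add(Add(Function('T')(-5), 18), -10))), Rational(1, 2)) = Pow(Add(-589, Add(4, Mul(-1, Add(Add(-5, 18), -10)))), Rational(1, 2)) = Pow(Add(-589, Add(4, Mul(-1, Add(13, -10)))), Rational(1, 2)) = Pow(Add(-589, Add(4, Mul(-1, 3))), Rational(1, 2)) = Pow(Add(-589, Add(4, -3)), Rational(1, 2)) = Pow(Add(-589, 1), Rational(1, 2)) = Pow(-588, Rational(1, 2)) = Mul(14, I, Pow(3, Rational(1, 2)))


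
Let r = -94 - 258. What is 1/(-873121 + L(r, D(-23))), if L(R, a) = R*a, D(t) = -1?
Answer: -1/872769 ≈ -1.1458e-6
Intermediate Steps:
r = -352
1/(-873121 + L(r, D(-23))) = 1/(-873121 - 352*(-1)) = 1/(-873121 + 352) = 1/(-872769) = -1/872769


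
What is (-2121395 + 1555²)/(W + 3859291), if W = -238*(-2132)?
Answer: 296630/4366707 ≈ 0.067930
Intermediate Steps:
W = 507416
(-2121395 + 1555²)/(W + 3859291) = (-2121395 + 1555²)/(507416 + 3859291) = (-2121395 + 2418025)/4366707 = 296630*(1/4366707) = 296630/4366707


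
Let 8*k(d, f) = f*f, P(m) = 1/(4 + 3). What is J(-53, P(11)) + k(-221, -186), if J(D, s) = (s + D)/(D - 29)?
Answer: 2482633/574 ≈ 4325.1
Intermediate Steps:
P(m) = ⅐ (P(m) = 1/7 = ⅐)
k(d, f) = f²/8 (k(d, f) = (f*f)/8 = f²/8)
J(D, s) = (D + s)/(-29 + D)
J(-53, P(11)) + k(-221, -186) = (-53 + ⅐)/(-29 - 53) + (⅛)*(-186)² = -370/7/(-82) + (⅛)*34596 = -1/82*(-370/7) + 8649/2 = 185/287 + 8649/2 = 2482633/574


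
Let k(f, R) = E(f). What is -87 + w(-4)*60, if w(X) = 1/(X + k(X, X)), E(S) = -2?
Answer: -97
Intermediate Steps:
k(f, R) = -2
w(X) = 1/(-2 + X) (w(X) = 1/(X - 2) = 1/(-2 + X))
-87 + w(-4)*60 = -87 + 60/(-2 - 4) = -87 + 60/(-6) = -87 - 1/6*60 = -87 - 10 = -97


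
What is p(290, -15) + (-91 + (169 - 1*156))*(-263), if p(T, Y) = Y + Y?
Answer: 20484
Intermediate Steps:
p(T, Y) = 2*Y
p(290, -15) + (-91 + (169 - 1*156))*(-263) = 2*(-15) + (-91 + (169 - 1*156))*(-263) = -30 + (-91 + (169 - 156))*(-263) = -30 + (-91 + 13)*(-263) = -30 - 78*(-263) = -30 + 20514 = 20484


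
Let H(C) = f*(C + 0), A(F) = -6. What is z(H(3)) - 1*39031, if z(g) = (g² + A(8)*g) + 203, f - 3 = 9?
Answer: -37748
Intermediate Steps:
f = 12 (f = 3 + 9 = 12)
H(C) = 12*C (H(C) = 12*(C + 0) = 12*C)
z(g) = 203 + g² - 6*g (z(g) = (g² - 6*g) + 203 = 203 + g² - 6*g)
z(H(3)) - 1*39031 = (203 + (12*3)² - 72*3) - 1*39031 = (203 + 36² - 6*36) - 39031 = (203 + 1296 - 216) - 39031 = 1283 - 39031 = -37748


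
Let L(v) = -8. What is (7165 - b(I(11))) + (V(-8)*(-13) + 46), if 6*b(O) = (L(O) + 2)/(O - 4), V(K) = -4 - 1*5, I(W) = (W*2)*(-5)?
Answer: 835391/114 ≈ 7328.0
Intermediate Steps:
I(W) = -10*W (I(W) = (2*W)*(-5) = -10*W)
V(K) = -9 (V(K) = -4 - 5 = -9)
b(O) = -1/(-4 + O) (b(O) = ((-8 + 2)/(O - 4))/6 = (-6/(-4 + O))/6 = -1/(-4 + O))
(7165 - b(I(11))) + (V(-8)*(-13) + 46) = (7165 - (-1)/(-4 - 10*11)) + (-9*(-13) + 46) = (7165 - (-1)/(-4 - 110)) + (117 + 46) = (7165 - (-1)/(-114)) + 163 = (7165 - (-1)*(-1)/114) + 163 = (7165 - 1*1/114) + 163 = (7165 - 1/114) + 163 = 816809/114 + 163 = 835391/114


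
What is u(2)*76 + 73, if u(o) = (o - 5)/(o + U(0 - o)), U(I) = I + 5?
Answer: 137/5 ≈ 27.400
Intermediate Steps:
U(I) = 5 + I
u(o) = -1 + o/5 (u(o) = (o - 5)/(o + (5 + (0 - o))) = (-5 + o)/(o + (5 - o)) = (-5 + o)/5 = (-5 + o)*(⅕) = -1 + o/5)
u(2)*76 + 73 = (-1 + (⅕)*2)*76 + 73 = (-1 + ⅖)*76 + 73 = -⅗*76 + 73 = -228/5 + 73 = 137/5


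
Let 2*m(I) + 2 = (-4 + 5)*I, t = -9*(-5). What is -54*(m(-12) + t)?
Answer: -2052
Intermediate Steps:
t = 45
m(I) = -1 + I/2 (m(I) = -1 + ((-4 + 5)*I)/2 = -1 + (1*I)/2 = -1 + I/2)
-54*(m(-12) + t) = -54*((-1 + (½)*(-12)) + 45) = -54*((-1 - 6) + 45) = -54*(-7 + 45) = -54*38 = -2052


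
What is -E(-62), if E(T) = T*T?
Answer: -3844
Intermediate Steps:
E(T) = T²
-E(-62) = -1*(-62)² = -1*3844 = -3844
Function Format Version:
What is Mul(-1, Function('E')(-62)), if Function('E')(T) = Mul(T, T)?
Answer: -3844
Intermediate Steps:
Function('E')(T) = Pow(T, 2)
Mul(-1, Function('E')(-62)) = Mul(-1, Pow(-62, 2)) = Mul(-1, 3844) = -3844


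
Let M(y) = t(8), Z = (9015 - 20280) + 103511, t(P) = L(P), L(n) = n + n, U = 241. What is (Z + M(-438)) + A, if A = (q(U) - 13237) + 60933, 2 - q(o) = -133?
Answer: 140093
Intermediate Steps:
L(n) = 2*n
t(P) = 2*P
q(o) = 135 (q(o) = 2 - 1*(-133) = 2 + 133 = 135)
A = 47831 (A = (135 - 13237) + 60933 = -13102 + 60933 = 47831)
Z = 92246 (Z = -11265 + 103511 = 92246)
M(y) = 16 (M(y) = 2*8 = 16)
(Z + M(-438)) + A = (92246 + 16) + 47831 = 92262 + 47831 = 140093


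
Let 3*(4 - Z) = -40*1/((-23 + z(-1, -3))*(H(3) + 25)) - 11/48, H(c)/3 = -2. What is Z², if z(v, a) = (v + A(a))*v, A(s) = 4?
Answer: 20744352841/1265082624 ≈ 16.398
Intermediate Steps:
H(c) = -6 (H(c) = 3*(-2) = -6)
z(v, a) = v*(4 + v) (z(v, a) = (v + 4)*v = (4 + v)*v = v*(4 + v))
Z = 144029/35568 (Z = 4 - (-40*1/((-23 - (4 - 1))*(-6 + 25)) - 11/48)/3 = 4 - (-40*1/(19*(-23 - 1*3)) - 11*1/48)/3 = 4 - (-40*1/(19*(-23 - 3)) - 11/48)/3 = 4 - (-40/(19*(-26)) - 11/48)/3 = 4 - (-40/(-494) - 11/48)/3 = 4 - (-40*(-1/494) - 11/48)/3 = 4 - (20/247 - 11/48)/3 = 4 - ⅓*(-1757/11856) = 4 + 1757/35568 = 144029/35568 ≈ 4.0494)
Z² = (144029/35568)² = 20744352841/1265082624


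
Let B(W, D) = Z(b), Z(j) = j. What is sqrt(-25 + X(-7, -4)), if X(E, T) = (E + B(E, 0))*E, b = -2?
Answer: sqrt(38) ≈ 6.1644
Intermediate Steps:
B(W, D) = -2
X(E, T) = E*(-2 + E) (X(E, T) = (E - 2)*E = (-2 + E)*E = E*(-2 + E))
sqrt(-25 + X(-7, -4)) = sqrt(-25 - 7*(-2 - 7)) = sqrt(-25 - 7*(-9)) = sqrt(-25 + 63) = sqrt(38)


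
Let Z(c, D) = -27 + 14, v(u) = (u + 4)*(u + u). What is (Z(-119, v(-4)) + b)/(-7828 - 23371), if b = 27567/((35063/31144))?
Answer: -858090829/1093930537 ≈ -0.78441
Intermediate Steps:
v(u) = 2*u*(4 + u) (v(u) = (4 + u)*(2*u) = 2*u*(4 + u))
Z(c, D) = -13
b = 858546648/35063 (b = 27567/((35063*(1/31144))) = 27567/(35063/31144) = 27567*(31144/35063) = 858546648/35063 ≈ 24486.)
(Z(-119, v(-4)) + b)/(-7828 - 23371) = (-13 + 858546648/35063)/(-7828 - 23371) = (858090829/35063)/(-31199) = (858090829/35063)*(-1/31199) = -858090829/1093930537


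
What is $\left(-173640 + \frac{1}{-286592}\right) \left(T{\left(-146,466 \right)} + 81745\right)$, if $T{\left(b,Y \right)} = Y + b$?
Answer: $- \frac{4083869109509265}{286592} \approx -1.425 \cdot 10^{10}$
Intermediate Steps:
$\left(-173640 + \frac{1}{-286592}\right) \left(T{\left(-146,466 \right)} + 81745\right) = \left(-173640 + \frac{1}{-286592}\right) \left(\left(466 - 146\right) + 81745\right) = \left(-173640 - \frac{1}{286592}\right) \left(320 + 81745\right) = \left(- \frac{49763834881}{286592}\right) 82065 = - \frac{4083869109509265}{286592}$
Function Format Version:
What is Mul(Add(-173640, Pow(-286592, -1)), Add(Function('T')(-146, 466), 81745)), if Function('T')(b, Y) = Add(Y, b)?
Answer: Rational(-4083869109509265, 286592) ≈ -1.4250e+10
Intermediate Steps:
Mul(Add(-173640, Pow(-286592, -1)), Add(Function('T')(-146, 466), 81745)) = Mul(Add(-173640, Pow(-286592, -1)), Add(Add(466, -146), 81745)) = Mul(Add(-173640, Rational(-1, 286592)), Add(320, 81745)) = Mul(Rational(-49763834881, 286592), 82065) = Rational(-4083869109509265, 286592)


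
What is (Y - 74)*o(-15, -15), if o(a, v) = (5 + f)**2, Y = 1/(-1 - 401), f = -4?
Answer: -29749/402 ≈ -74.002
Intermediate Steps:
Y = -1/402 (Y = 1/(-402) = -1/402 ≈ -0.0024876)
o(a, v) = 1 (o(a, v) = (5 - 4)**2 = 1**2 = 1)
(Y - 74)*o(-15, -15) = (-1/402 - 74)*1 = -29749/402*1 = -29749/402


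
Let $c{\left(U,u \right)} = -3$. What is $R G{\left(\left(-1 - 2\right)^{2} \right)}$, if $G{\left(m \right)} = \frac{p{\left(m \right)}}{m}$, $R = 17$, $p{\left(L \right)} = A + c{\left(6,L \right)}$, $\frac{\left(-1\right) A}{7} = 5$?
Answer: $- \frac{646}{9} \approx -71.778$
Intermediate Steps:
$A = -35$ ($A = \left(-7\right) 5 = -35$)
$p{\left(L \right)} = -38$ ($p{\left(L \right)} = -35 - 3 = -38$)
$G{\left(m \right)} = - \frac{38}{m}$
$R G{\left(\left(-1 - 2\right)^{2} \right)} = 17 \left(- \frac{38}{\left(-1 - 2\right)^{2}}\right) = 17 \left(- \frac{38}{\left(-3\right)^{2}}\right) = 17 \left(- \frac{38}{9}\right) = - \frac{646}{9}$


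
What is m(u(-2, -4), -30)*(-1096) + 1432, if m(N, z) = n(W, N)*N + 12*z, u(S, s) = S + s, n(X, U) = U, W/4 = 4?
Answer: 356536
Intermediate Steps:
W = 16 (W = 4*4 = 16)
m(N, z) = N² + 12*z (m(N, z) = N*N + 12*z = N² + 12*z)
m(u(-2, -4), -30)*(-1096) + 1432 = ((-2 - 4)² + 12*(-30))*(-1096) + 1432 = ((-6)² - 360)*(-1096) + 1432 = (36 - 360)*(-1096) + 1432 = -324*(-1096) + 1432 = 355104 + 1432 = 356536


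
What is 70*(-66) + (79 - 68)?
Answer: -4609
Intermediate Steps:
70*(-66) + (79 - 68) = -4620 + 11 = -4609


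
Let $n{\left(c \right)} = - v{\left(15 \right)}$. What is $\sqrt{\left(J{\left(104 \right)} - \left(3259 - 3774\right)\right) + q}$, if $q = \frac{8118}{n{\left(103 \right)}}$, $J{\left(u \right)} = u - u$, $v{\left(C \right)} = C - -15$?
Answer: $\frac{\sqrt{6110}}{5} \approx 15.633$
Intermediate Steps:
$v{\left(C \right)} = 15 + C$ ($v{\left(C \right)} = C + 15 = 15 + C$)
$J{\left(u \right)} = 0$
$n{\left(c \right)} = -30$ ($n{\left(c \right)} = - (15 + 15) = \left(-1\right) 30 = -30$)
$q = - \frac{1353}{5}$ ($q = \frac{8118}{-30} = 8118 \left(- \frac{1}{30}\right) = - \frac{1353}{5} \approx -270.6$)
$\sqrt{\left(J{\left(104 \right)} - \left(3259 - 3774\right)\right) + q} = \sqrt{\left(0 - \left(3259 - 3774\right)\right) - \frac{1353}{5}} = \sqrt{\left(0 - -515\right) - \frac{1353}{5}} = \sqrt{\left(0 + 515\right) - \frac{1353}{5}} = \sqrt{515 - \frac{1353}{5}} = \sqrt{\frac{1222}{5}} = \frac{\sqrt{6110}}{5}$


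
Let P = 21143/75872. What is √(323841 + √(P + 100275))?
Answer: √(29128285489296 + 4742*√36077543541706)/9484 ≈ 569.35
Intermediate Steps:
P = 21143/75872 (P = 21143*(1/75872) = 21143/75872 ≈ 0.27867)
√(323841 + √(P + 100275)) = √(323841 + √(21143/75872 + 100275)) = √(323841 + √(7608085943/75872)) = √(323841 + √36077543541706/18968)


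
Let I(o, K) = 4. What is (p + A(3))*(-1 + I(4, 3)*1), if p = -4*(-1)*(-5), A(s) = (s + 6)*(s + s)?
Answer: 102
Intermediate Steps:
A(s) = 2*s*(6 + s) (A(s) = (6 + s)*(2*s) = 2*s*(6 + s))
p = -20 (p = 4*(-5) = -20)
(p + A(3))*(-1 + I(4, 3)*1) = (-20 + 2*3*(6 + 3))*(-1 + 4*1) = (-20 + 2*3*9)*(-1 + 4) = (-20 + 54)*3 = 34*3 = 102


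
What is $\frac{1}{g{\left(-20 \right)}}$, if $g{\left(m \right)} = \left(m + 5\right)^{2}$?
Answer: $\frac{1}{225} \approx 0.0044444$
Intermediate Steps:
$g{\left(m \right)} = \left(5 + m\right)^{2}$
$\frac{1}{g{\left(-20 \right)}} = \frac{1}{\left(5 - 20\right)^{2}} = \frac{1}{\left(-15\right)^{2}} = \frac{1}{225}$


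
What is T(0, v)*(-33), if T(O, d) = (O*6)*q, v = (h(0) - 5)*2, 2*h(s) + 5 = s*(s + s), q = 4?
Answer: 0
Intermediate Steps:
h(s) = -5/2 + s**2 (h(s) = -5/2 + (s*(s + s))/2 = -5/2 + (s*(2*s))/2 = -5/2 + (2*s**2)/2 = -5/2 + s**2)
v = -15 (v = ((-5/2 + 0**2) - 5)*2 = ((-5/2 + 0) - 5)*2 = (-5/2 - 5)*2 = -15/2*2 = -15)
T(O, d) = 24*O (T(O, d) = (O*6)*4 = (6*O)*4 = 24*O)
T(0, v)*(-33) = (24*0)*(-33) = 0*(-33) = 0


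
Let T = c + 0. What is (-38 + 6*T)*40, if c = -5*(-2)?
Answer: 880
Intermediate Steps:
c = 10
T = 10 (T = 10 + 0 = 10)
(-38 + 6*T)*40 = (-38 + 6*10)*40 = (-38 + 60)*40 = 22*40 = 880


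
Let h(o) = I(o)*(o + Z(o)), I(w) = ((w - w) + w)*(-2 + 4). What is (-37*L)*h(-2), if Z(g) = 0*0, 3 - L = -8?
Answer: -3256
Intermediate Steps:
L = 11 (L = 3 - 1*(-8) = 3 + 8 = 11)
Z(g) = 0
I(w) = 2*w (I(w) = (0 + w)*2 = w*2 = 2*w)
h(o) = 2*o² (h(o) = (2*o)*(o + 0) = (2*o)*o = 2*o²)
(-37*L)*h(-2) = (-37*11)*(2*(-2)²) = -814*4 = -407*8 = -3256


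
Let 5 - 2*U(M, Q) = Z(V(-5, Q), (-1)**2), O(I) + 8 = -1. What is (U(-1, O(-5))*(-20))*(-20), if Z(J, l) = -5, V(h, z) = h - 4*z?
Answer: 2000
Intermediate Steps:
O(I) = -9 (O(I) = -8 - 1 = -9)
U(M, Q) = 5 (U(M, Q) = 5/2 - 1/2*(-5) = 5/2 + 5/2 = 5)
(U(-1, O(-5))*(-20))*(-20) = (5*(-20))*(-20) = -100*(-20) = 2000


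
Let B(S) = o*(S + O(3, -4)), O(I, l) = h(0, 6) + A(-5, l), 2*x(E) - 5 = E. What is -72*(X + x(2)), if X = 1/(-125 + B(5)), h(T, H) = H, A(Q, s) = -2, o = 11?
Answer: -3240/13 ≈ -249.23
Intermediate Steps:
x(E) = 5/2 + E/2
O(I, l) = 4 (O(I, l) = 6 - 2 = 4)
B(S) = 44 + 11*S (B(S) = 11*(S + 4) = 11*(4 + S) = 44 + 11*S)
X = -1/26 (X = 1/(-125 + (44 + 11*5)) = 1/(-125 + (44 + 55)) = 1/(-125 + 99) = 1/(-26) = -1/26 ≈ -0.038462)
-72*(X + x(2)) = -72*(-1/26 + (5/2 + (½)*2)) = -72*(-1/26 + (5/2 + 1)) = -72*(-1/26 + 7/2) = -72*45/13 = -3240/13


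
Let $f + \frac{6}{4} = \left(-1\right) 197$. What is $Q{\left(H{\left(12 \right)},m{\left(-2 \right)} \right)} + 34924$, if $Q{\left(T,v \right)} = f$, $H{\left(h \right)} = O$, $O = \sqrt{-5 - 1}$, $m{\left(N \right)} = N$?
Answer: $\frac{69451}{2} \approx 34726.0$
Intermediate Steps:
$f = - \frac{397}{2}$ ($f = - \frac{3}{2} - 197 = - \frac{397}{2} \approx -198.5$)
$O = i \sqrt{6}$ ($O = \sqrt{-6} = i \sqrt{6} \approx 2.4495 i$)
$H{\left(h \right)} = i \sqrt{6}$
$Q{\left(T,v \right)} = - \frac{397}{2}$
$Q{\left(H{\left(12 \right)},m{\left(-2 \right)} \right)} + 34924 = - \frac{397}{2} + 34924 = \frac{69451}{2}$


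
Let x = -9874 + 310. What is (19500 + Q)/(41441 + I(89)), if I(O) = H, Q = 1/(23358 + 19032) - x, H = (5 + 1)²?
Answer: 1232022961/1758210030 ≈ 0.70073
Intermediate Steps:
H = 36 (H = 6² = 36)
x = -9564
Q = 405417961/42390 (Q = 1/(23358 + 19032) - 1*(-9564) = 1/42390 + 9564 = 405417961/42390 ≈ 9564.0)
I(O) = 36
(19500 + Q)/(41441 + I(89)) = (19500 + 405417961/42390)/(41441 + 36) = (1232022961/42390)/41477 = (1232022961/42390)*(1/41477) = 1232022961/1758210030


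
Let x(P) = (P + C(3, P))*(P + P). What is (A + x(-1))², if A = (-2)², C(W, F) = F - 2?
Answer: 144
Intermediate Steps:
C(W, F) = -2 + F
x(P) = 2*P*(-2 + 2*P) (x(P) = (P + (-2 + P))*(P + P) = (-2 + 2*P)*(2*P) = 2*P*(-2 + 2*P))
A = 4
(A + x(-1))² = (4 + 4*(-1)*(-1 - 1))² = (4 + 4*(-1)*(-2))² = (4 + 8)² = 12² = 144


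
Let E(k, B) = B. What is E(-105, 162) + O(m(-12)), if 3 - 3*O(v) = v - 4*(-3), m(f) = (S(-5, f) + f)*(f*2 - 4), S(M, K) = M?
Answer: ⅓ ≈ 0.33333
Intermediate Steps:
m(f) = (-5 + f)*(-4 + 2*f) (m(f) = (-5 + f)*(f*2 - 4) = (-5 + f)*(2*f - 4) = (-5 + f)*(-4 + 2*f))
O(v) = -3 - v/3 (O(v) = 1 - (v - 4*(-3))/3 = 1 - (v + 12)/3 = 1 - (12 + v)/3 = 1 + (-4 - v/3) = -3 - v/3)
E(-105, 162) + O(m(-12)) = 162 + (-3 - (20 - 14*(-12) + 2*(-12)²)/3) = 162 + (-3 - (20 + 168 + 2*144)/3) = 162 + (-3 - (20 + 168 + 288)/3) = 162 + (-3 - ⅓*476) = 162 + (-3 - 476/3) = 162 - 485/3 = ⅓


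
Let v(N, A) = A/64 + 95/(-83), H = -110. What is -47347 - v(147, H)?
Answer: -125746027/2656 ≈ -47344.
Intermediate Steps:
v(N, A) = -95/83 + A/64 (v(N, A) = A*(1/64) + 95*(-1/83) = A/64 - 95/83 = -95/83 + A/64)
-47347 - v(147, H) = -47347 - (-95/83 + (1/64)*(-110)) = -47347 - (-95/83 - 55/32) = -47347 - 1*(-7605/2656) = -47347 + 7605/2656 = -125746027/2656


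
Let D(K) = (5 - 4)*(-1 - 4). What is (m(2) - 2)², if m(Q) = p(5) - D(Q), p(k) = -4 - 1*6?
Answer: 49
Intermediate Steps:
p(k) = -10 (p(k) = -4 - 6 = -10)
D(K) = -5 (D(K) = 1*(-5) = -5)
m(Q) = -5 (m(Q) = -10 - 1*(-5) = -10 + 5 = -5)
(m(2) - 2)² = (-5 - 2)² = (-7)² = 49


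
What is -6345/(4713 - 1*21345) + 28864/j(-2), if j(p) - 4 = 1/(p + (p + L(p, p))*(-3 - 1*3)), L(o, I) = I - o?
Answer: 4336875/616 ≈ 7040.4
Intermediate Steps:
j(p) = 4 - 1/(5*p) (j(p) = 4 + 1/(p + (p + (p - p))*(-3 - 1*3)) = 4 + 1/(p + (p + 0)*(-3 - 3)) = 4 + 1/(p + p*(-6)) = 4 + 1/(p - 6*p) = 4 + 1/(-5*p) = 4 - 1/(5*p))
-6345/(4713 - 1*21345) + 28864/j(-2) = -6345/(4713 - 1*21345) + 28864/(4 - ⅕/(-2)) = -6345/(4713 - 21345) + 28864/(4 - ⅕*(-½)) = -6345/(-16632) + 28864/(4 + ⅒) = -6345*(-1/16632) + 28864/(41/10) = 235/616 + 28864*(10/41) = 235/616 + 7040 = 4336875/616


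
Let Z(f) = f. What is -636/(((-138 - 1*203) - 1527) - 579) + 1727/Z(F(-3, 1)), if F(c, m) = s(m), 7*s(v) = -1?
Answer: -29581147/2447 ≈ -12089.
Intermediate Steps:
s(v) = -⅐ (s(v) = (⅐)*(-1) = -⅐)
F(c, m) = -⅐
-636/(((-138 - 1*203) - 1527) - 579) + 1727/Z(F(-3, 1)) = -636/(((-138 - 1*203) - 1527) - 579) + 1727/(-⅐) = -636/(((-138 - 203) - 1527) - 579) + 1727*(-7) = -636/((-341 - 1527) - 579) - 12089 = -636/(-1868 - 579) - 12089 = -636/(-2447) - 12089 = -636*(-1/2447) - 12089 = 636/2447 - 12089 = -29581147/2447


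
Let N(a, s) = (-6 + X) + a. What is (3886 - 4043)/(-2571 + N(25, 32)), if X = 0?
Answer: 157/2552 ≈ 0.061520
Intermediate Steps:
N(a, s) = -6 + a (N(a, s) = (-6 + 0) + a = -6 + a)
(3886 - 4043)/(-2571 + N(25, 32)) = (3886 - 4043)/(-2571 + (-6 + 25)) = -157/(-2571 + 19) = -157/(-2552) = -157*(-1/2552) = 157/2552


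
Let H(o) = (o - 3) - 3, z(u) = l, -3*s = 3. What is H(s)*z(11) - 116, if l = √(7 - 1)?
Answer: -116 - 7*√6 ≈ -133.15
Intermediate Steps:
s = -1 (s = -⅓*3 = -1)
l = √6 ≈ 2.4495
z(u) = √6
H(o) = -6 + o (H(o) = (-3 + o) - 3 = -6 + o)
H(s)*z(11) - 116 = (-6 - 1)*√6 - 116 = -7*√6 - 116 = -116 - 7*√6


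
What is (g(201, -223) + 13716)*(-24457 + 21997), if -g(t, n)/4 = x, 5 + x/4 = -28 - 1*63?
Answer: -37519920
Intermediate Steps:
x = -384 (x = -20 + 4*(-28 - 1*63) = -20 + 4*(-28 - 63) = -20 + 4*(-91) = -20 - 364 = -384)
g(t, n) = 1536 (g(t, n) = -4*(-384) = 1536)
(g(201, -223) + 13716)*(-24457 + 21997) = (1536 + 13716)*(-24457 + 21997) = 15252*(-2460) = -37519920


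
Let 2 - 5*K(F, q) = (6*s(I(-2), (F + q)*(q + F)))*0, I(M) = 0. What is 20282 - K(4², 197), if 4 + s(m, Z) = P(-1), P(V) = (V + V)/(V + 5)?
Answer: 101408/5 ≈ 20282.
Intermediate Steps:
P(V) = 2*V/(5 + V) (P(V) = (2*V)/(5 + V) = 2*V/(5 + V))
s(m, Z) = -9/2 (s(m, Z) = -4 + 2*(-1)/(5 - 1) = -4 + 2*(-1)/4 = -4 + 2*(-1)*(¼) = -4 - ½ = -9/2)
K(F, q) = ⅖ (K(F, q) = ⅖ - 6*(-9/2)*0/5 = ⅖ - (-27)*0/5 = ⅖ - ⅕*0 = ⅖ + 0 = ⅖)
20282 - K(4², 197) = 20282 - 1*⅖ = 20282 - ⅖ = 101408/5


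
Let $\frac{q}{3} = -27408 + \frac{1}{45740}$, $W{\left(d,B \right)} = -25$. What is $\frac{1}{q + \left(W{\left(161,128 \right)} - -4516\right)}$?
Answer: $- \frac{45740}{3555507417} \approx -1.2865 \cdot 10^{-5}$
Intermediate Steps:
$q = - \frac{3760925757}{45740}$ ($q = 3 \left(-27408 + \frac{1}{45740}\right) = 3 \left(- \frac{1253641919}{45740}\right) = - \frac{3760925757}{45740} \approx -82224.0$)
$\frac{1}{q + \left(W{\left(161,128 \right)} - -4516\right)} = \frac{1}{- \frac{3760925757}{45740} - -4491} = \frac{1}{- \frac{3760925757}{45740} + \left(-25 + 4516\right)} = \frac{1}{- \frac{3760925757}{45740} + 4491} = \frac{1}{- \frac{3555507417}{45740}} = - \frac{45740}{3555507417}$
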